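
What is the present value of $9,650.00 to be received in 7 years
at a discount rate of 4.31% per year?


Formula: PV = FV / (1 + r)^n
Substituting: PV = $9,650.00 / (1 + 0.0431)^7
Discount factor: (1.0431)^7 = 1.343636
PV = $9,650.00 / 1.343636 = $7,182.00

$7,182.00


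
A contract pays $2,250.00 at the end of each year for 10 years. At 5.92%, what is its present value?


Formula: PV = PMT * (1 - (1+r)^(-n)) / r
Discount factor: (1 + 0.0592)^(-10) = 0.562627
Bracket: 1 - 0.562627 = 0.437373
PV = $2,250.00 * 0.437373 / 0.0592 = $16,623.14

$16,623.14


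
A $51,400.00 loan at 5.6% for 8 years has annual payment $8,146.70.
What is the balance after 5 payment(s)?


Formula: Balance = PV*(1+r)^k - PMT*((1+r)^k - 1)/r
Growth: (1 + 0.056)^5 = 1.313166
Accumulated factor: ((1+r)^k - 1)/r = 5.592248
Balance = $51,400.00 * 1.313166 - $8,146.70 * 5.592248
Balance = $21,938.36

$21,938.36


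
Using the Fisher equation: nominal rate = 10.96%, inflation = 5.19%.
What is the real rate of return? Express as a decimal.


Formula: (1 + r_real) = (1 + r_nom) / (1 + inflation)
Substituting: (1 + r_real) = 1.1096 / 1.0519
(1 + r_real) = 1.054853
r_real = 1.054853 - 1 = 0.054853

0.054853


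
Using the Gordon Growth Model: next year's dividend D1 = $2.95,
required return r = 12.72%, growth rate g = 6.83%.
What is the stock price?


Formula: P = D1 / (r - g)
Spread: r - g = 0.1272 - 0.0683 = 0.0589
Substituting: P = $2.95 / 0.0589
P = $50.08

$50.08


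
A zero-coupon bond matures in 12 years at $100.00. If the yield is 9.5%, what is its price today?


Formula: Price = FV / (1 + r)^n
Substituting: Price = $100.00 / (1 + 0.095)^12
Discount factor: (1.095)^12 = 2.971457
Price = $100.00 / 2.971457 = $33.65

$33.65


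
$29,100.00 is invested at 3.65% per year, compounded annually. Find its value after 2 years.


Formula: FV = P * (1 + r)^n
Substituting: FV = $29,100.00 * (1 + 0.0365)^2
Growth factor: (1.0365)^2 = 1.074332
FV = $29,100.00 * 1.074332 = $31,263.07

$31,263.07


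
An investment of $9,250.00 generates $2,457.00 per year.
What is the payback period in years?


Formula: Payback = investment / annual cash flow
Substituting: Payback = $9,250.00 / $2,457.00
Payback = 3.7648 years

3.7648 years


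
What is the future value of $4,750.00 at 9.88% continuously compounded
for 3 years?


Formula: FV = P * e^(r*t)
Exponent: r*t = 0.0988 * 3 = 0.2964
e^(0.2964) = 1.345008
FV = $4,750.00 * 1.345008 = $6,388.79

$6,388.79


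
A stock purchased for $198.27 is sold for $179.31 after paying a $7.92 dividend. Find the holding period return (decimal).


Formula: HPR = (P1 - P0 + D) / P0
Gain: $179.31 - $198.27 + $7.92 = -$11.04
HPR = -$11.04 / $198.27 = -0.0557

-0.0557


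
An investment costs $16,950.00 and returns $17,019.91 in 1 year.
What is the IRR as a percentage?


Formula: IRR = C1/C0 - 1
Substituting: IRR = $17,019.91 / $16,950.00 - 1
Ratio: 1.004124 - 1 = 0.004124
IRR = 0.4124%

0.4124%


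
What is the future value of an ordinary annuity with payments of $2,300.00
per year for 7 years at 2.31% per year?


Formula: FV = PMT * ((1+r)^n - 1) / r
Growth factor: (1 + 0.0231)^7 = 1.173347
Numerator: 1.173347 - 1 = 0.173347
FV = $2,300.00 * 0.173347 / 0.0231 = $17,259.69

$17,259.69


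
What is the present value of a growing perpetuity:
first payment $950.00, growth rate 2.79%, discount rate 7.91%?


Formula: PV = C / (r - g)
Spread: r - g = 0.0791 - 0.0279 = 0.0512
Substituting: PV = $950.00 / 0.0512
PV = $18,554.69

$18,554.69


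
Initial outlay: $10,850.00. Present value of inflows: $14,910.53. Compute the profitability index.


Formula: PI = PV(cash flows) / initial investment
Substituting: PI = $14,910.53 / $10,850.00
PI = 1.3742

1.3742


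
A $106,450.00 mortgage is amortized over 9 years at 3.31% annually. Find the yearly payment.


Formula: PMT = PV * r / (1 - (1+r)^(-n))
Denominator: 1 - (1 + 0.0331)^(-9) = 0.254034
Numerator: $106,450.00 * 0.0331 = 3523.495
PMT = 3523.495 / 0.254034 = $13,870.14

$13,870.14


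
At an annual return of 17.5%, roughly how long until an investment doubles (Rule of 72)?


Formula: Years ≈ 72 / r
Substituting: Years ≈ 72 / 17.5
Years ≈ 4.1

4.1 years


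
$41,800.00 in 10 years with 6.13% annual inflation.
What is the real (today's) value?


Formula: Real value = nominal / (1 + inflation)^years
Price level: (1 + 0.0613)^10 = 1.812933
Real value = $41,800.00 / 1.812933 = $23,056.57

$23,056.57


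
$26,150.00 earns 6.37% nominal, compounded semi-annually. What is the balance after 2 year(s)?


Formula: FV = P * (1 + r/m)^(m*t)
Period rate: r/m = 0.0637 / 2 = 0.03185
Total periods: m*t = 2 * 2 = 4
Growth factor: (1 + 0.03185)^4 = 1.133617
FV = $26,150.00 * 1.133617 = $29,644.08

$29,644.08


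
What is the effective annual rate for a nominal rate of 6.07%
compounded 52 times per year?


Formula: EAR = (1 + r/m)^m - 1
Period rate: r/m = 0.0607 / 52 = 0.001167
Compounding: (1 + 0.001167)^52 = 1.062542
EAR = 1.062542 - 1 = 0.062542

0.062542


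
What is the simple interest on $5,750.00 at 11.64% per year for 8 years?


Formula: I = P * r * t
Substituting: I = $5,750.00 * 0.1164 * 8
Step: I = $5,750.00 * 0.9312
I = $5,354.40

$5,354.40


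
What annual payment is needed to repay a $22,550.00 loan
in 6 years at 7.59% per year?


Formula: PMT = PV * r / (1 - (1+r)^(-n))
Denominator: 1 - (1 + 0.0759)^(-6) = 0.355284
Numerator: $22,550.00 * 0.0759 = 1711.545
PMT = 1711.545 / 0.355284 = $4,817.40

$4,817.40


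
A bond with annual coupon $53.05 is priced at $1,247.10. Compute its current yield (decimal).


Formula: Current yield = annual coupon / price
Substituting: CY = $53.05 / $1,247.10
CY = 0.042539

0.042539


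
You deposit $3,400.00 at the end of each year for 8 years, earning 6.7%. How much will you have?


Formula: FV = PMT * ((1+r)^n - 1) / r
Growth factor: (1 + 0.067)^8 = 1.680023
Numerator: 1.680023 - 1 = 0.680023
FV = $3,400.00 * 0.680023 / 0.067 = $34,508.65

$34,508.65


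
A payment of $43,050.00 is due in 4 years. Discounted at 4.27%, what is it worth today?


Formula: PV = FV / (1 + r)^n
Substituting: PV = $43,050.00 / (1 + 0.0427)^4
Discount factor: (1.0427)^4 = 1.182054
PV = $43,050.00 / 1.182054 = $36,419.64

$36,419.64


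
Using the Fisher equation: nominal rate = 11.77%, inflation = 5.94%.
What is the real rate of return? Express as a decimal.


Formula: (1 + r_real) = (1 + r_nom) / (1 + inflation)
Substituting: (1 + r_real) = 1.1177 / 1.0594
(1 + r_real) = 1.055031
r_real = 1.055031 - 1 = 0.055031

0.055031


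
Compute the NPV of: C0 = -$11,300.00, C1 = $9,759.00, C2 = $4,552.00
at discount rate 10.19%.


Formula: NPV = C0 + C1/(1+r) + C2/(1+r)^2
Discount C1: $9,759.00 / (1 + 0.1019) = $8,856.52
Discount C2: $4,552.00 / (1 + 0.1019)^2 = $3,749.02
NPV = -$11,300.00 + $8,856.52 + $3,749.02 = $1,305.54

$1,305.54


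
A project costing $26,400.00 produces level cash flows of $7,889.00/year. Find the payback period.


Formula: Payback = investment / annual cash flow
Substituting: Payback = $26,400.00 / $7,889.00
Payback = 3.3464 years

3.3464 years


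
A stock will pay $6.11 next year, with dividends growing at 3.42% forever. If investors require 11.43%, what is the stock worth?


Formula: P = D1 / (r - g)
Spread: r - g = 0.1143 - 0.0342 = 0.0801
Substituting: P = $6.11 / 0.0801
P = $76.28

$76.28


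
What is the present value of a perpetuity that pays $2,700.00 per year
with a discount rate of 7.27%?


Formula: PV = C / r
Substituting: PV = $2,700.00 / 0.0727
PV = $37,138.93

$37,138.93


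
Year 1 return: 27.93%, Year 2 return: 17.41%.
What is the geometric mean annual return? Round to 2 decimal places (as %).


Formula: Geometric mean = ((1+r1)*(1+r2))^(1/2) - 1
Product: (1 + 0.2793) * (1 + 0.1741) = 1.2793 * 1.1741 = 1.502026
Square root: 1.502026^0.5 = 1.225572
Geometric mean = 1.225572 - 1 = 0.225572
As percentage: 22.56%

22.56%


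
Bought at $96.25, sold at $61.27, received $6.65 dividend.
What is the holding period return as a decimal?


Formula: HPR = (P1 - P0 + D) / P0
Gain: $61.27 - $96.25 + $6.65 = -$28.33
HPR = -$28.33 / $96.25 = -0.2943

-0.2943


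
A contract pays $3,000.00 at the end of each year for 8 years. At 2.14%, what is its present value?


Formula: PV = PMT * (1 - (1+r)^(-n)) / r
Discount factor: (1 + 0.0214)^(-8) = 0.844176
Bracket: 1 - 0.844176 = 0.155824
PV = $3,000.00 * 0.155824 / 0.0214 = $21,844.44

$21,844.44


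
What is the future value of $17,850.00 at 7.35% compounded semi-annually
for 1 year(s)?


Formula: FV = P * (1 + r/m)^(m*t)
Period rate: r/m = 0.0735 / 2 = 0.03675
Total periods: m*t = 2 * 1 = 2
Growth factor: (1 + 0.03675)^2 = 1.074851
FV = $17,850.00 * 1.074851 = $19,186.08

$19,186.08


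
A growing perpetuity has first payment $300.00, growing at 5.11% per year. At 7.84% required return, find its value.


Formula: PV = C / (r - g)
Spread: r - g = 0.0784 - 0.0511 = 0.0273
Substituting: PV = $300.00 / 0.0273
PV = $10,989.01

$10,989.01


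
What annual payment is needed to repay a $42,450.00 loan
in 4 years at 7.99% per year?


Formula: PMT = PV * r / (1 - (1+r)^(-n))
Denominator: 1 - (1 + 0.0799)^(-4) = 0.264698
Numerator: $42,450.00 * 0.0799 = 3391.755
PMT = 3391.755 / 0.264698 = $12,813.69

$12,813.69


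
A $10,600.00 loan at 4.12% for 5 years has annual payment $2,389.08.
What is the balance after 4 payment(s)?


Formula: Balance = PV*(1+r)^k - PMT*((1+r)^k - 1)/r
Growth: (1 + 0.0412)^4 = 1.175267
Accumulated factor: ((1+r)^k - 1)/r = 4.25406
Balance = $10,600.00 * 1.175267 - $2,389.08 * 4.25406
Balance = $2,294.54

$2,294.54


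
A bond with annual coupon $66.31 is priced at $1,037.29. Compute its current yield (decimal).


Formula: Current yield = annual coupon / price
Substituting: CY = $66.31 / $1,037.29
CY = 0.063926

0.063926


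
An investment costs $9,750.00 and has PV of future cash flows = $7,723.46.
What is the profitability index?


Formula: PI = PV(cash flows) / initial investment
Substituting: PI = $7,723.46 / $9,750.00
PI = 0.7921

0.7921


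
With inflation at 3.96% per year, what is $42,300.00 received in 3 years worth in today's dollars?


Formula: Real value = nominal / (1 + inflation)^years
Price level: (1 + 0.0396)^3 = 1.123567
Real value = $42,300.00 / 1.123567 = $37,647.97

$37,647.97


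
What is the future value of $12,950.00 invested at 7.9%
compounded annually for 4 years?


Formula: FV = P * (1 + r)^n
Substituting: FV = $12,950.00 * (1 + 0.079)^4
Growth factor: (1.079)^4 = 1.355457
FV = $12,950.00 * 1.355457 = $17,553.17

$17,553.17


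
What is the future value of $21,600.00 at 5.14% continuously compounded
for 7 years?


Formula: FV = P * e^(r*t)
Exponent: r*t = 0.0514 * 7 = 0.3598
e^(0.3598) = 1.433043
FV = $21,600.00 * 1.433043 = $30,953.72

$30,953.72


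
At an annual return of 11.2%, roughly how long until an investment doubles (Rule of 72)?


Formula: Years ≈ 72 / r
Substituting: Years ≈ 72 / 11.2
Years ≈ 6.4

6.4 years


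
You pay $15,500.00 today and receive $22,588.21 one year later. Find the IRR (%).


Formula: IRR = C1/C0 - 1
Substituting: IRR = $22,588.21 / $15,500.00 - 1
Ratio: 1.457304 - 1 = 0.457304
IRR = 45.7304%

45.7304%


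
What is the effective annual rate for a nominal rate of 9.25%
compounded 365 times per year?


Formula: EAR = (1 + r/m)^m - 1
Period rate: r/m = 0.0925 / 365 = 0.000253
Compounding: (1 + 0.000253)^365 = 1.0969
EAR = 1.0969 - 1 = 0.0969

0.0969


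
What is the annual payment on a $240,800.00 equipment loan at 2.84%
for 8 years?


Formula: PMT = PV * r / (1 - (1+r)^(-n))
Denominator: 1 - (1 + 0.0284)^(-8) = 0.200712
Numerator: $240,800.00 * 0.0284 = 6838.72
PMT = 6838.72 / 0.200712 = $34,072.35

$34,072.35


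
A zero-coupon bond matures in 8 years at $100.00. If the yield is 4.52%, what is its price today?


Formula: Price = FV / (1 + r)^n
Substituting: Price = $100.00 / (1 + 0.0452)^8
Discount factor: (1.0452)^8 = 1.424279
Price = $100.00 / 1.424279 = $70.21

$70.21


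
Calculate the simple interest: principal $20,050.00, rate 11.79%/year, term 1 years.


Formula: I = P * r * t
Substituting: I = $20,050.00 * 0.1179 * 1
Step: I = $20,050.00 * 0.1179
I = $2,363.90

$2,363.90


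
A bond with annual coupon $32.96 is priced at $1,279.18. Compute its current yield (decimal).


Formula: Current yield = annual coupon / price
Substituting: CY = $32.96 / $1,279.18
CY = 0.025767

0.025767


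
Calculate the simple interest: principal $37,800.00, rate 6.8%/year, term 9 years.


Formula: I = P * r * t
Substituting: I = $37,800.00 * 0.068 * 9
Step: I = $37,800.00 * 0.612
I = $23,133.60

$23,133.60


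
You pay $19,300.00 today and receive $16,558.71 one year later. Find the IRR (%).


Formula: IRR = C1/C0 - 1
Substituting: IRR = $16,558.71 / $19,300.00 - 1
Ratio: 0.857964 - 1 = -0.142036
IRR = -14.2036%

-14.2036%


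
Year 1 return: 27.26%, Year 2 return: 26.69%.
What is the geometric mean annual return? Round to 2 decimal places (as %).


Formula: Geometric mean = ((1+r1)*(1+r2))^(1/2) - 1
Product: (1 + 0.2726) * (1 + 0.2669) = 1.2726 * 1.2669 = 1.612257
Square root: 1.612257^0.5 = 1.269747
Geometric mean = 1.269747 - 1 = 0.269747
As percentage: 26.97%

26.97%


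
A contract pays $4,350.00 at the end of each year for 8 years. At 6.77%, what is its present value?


Formula: PV = PMT * (1 - (1+r)^(-n)) / r
Discount factor: (1 + 0.0677)^(-8) = 0.592115
Bracket: 1 - 0.592115 = 0.407885
PV = $4,350.00 * 0.407885 / 0.0677 = $26,208.27

$26,208.27


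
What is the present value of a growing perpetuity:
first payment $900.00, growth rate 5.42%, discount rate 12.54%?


Formula: PV = C / (r - g)
Spread: r - g = 0.1254 - 0.0542 = 0.0712
Substituting: PV = $900.00 / 0.0712
PV = $12,640.45

$12,640.45


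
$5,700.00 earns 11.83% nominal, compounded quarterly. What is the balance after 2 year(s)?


Formula: FV = P * (1 + r/m)^(m*t)
Period rate: r/m = 0.1183 / 4 = 0.029575
Total periods: m*t = 4 * 2 = 8
Growth factor: (1 + 0.029575)^8 = 1.262595
FV = $5,700.00 * 1.262595 = $7,196.79

$7,196.79


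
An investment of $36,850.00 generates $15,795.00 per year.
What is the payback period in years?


Formula: Payback = investment / annual cash flow
Substituting: Payback = $36,850.00 / $15,795.00
Payback = 2.333 years

2.333 years


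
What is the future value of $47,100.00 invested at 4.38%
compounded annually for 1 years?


Formula: FV = P * (1 + r)^n
Substituting: FV = $47,100.00 * (1 + 0.0438)^1
Growth factor: (1.0438)^1 = 1.0438
FV = $47,100.00 * 1.0438 = $49,162.98

$49,162.98


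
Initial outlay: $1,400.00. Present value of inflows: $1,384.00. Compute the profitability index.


Formula: PI = PV(cash flows) / initial investment
Substituting: PI = $1,384.00 / $1,400.00
PI = 0.9886

0.9886


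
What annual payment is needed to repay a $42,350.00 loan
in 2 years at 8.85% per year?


Formula: PMT = PV * r / (1 - (1+r)^(-n))
Denominator: 1 - (1 + 0.0885)^(-2) = 0.155999
Numerator: $42,350.00 * 0.0885 = 3747.975
PMT = 3747.975 / 0.155999 = $24,025.69

$24,025.69


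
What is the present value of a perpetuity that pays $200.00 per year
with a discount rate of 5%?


Formula: PV = C / r
Substituting: PV = $200.00 / 0.05
PV = $4,000.00

$4,000.00


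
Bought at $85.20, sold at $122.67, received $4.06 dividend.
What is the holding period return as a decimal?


Formula: HPR = (P1 - P0 + D) / P0
Gain: $122.67 - $85.20 + $4.06 = $41.53
HPR = $41.53 / $85.20 = 0.4874

0.4874


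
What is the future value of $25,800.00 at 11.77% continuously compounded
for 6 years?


Formula: FV = P * e^(r*t)
Exponent: r*t = 0.1177 * 6 = 0.7062
e^(0.7062) = 2.026277
FV = $25,800.00 * 2.026277 = $52,277.94

$52,277.94


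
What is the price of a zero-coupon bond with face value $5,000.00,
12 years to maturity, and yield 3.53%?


Formula: Price = FV / (1 + r)^n
Substituting: Price = $5,000.00 / (1 + 0.0353)^12
Discount factor: (1.0353)^12 = 1.516333
Price = $5,000.00 / 1.516333 = $3,297.43

$3,297.43


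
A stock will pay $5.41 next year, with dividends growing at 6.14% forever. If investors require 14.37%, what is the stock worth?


Formula: P = D1 / (r - g)
Spread: r - g = 0.1437 - 0.0614 = 0.0823
Substituting: P = $5.41 / 0.0823
P = $65.74

$65.74


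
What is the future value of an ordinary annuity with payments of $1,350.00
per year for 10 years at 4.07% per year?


Formula: FV = PMT * ((1+r)^n - 1) / r
Growth factor: (1 + 0.0407)^10 = 1.490238
Numerator: 1.490238 - 1 = 0.490238
FV = $1,350.00 * 0.490238 / 0.0407 = $16,260.96

$16,260.96


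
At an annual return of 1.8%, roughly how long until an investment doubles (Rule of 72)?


Formula: Years ≈ 72 / r
Substituting: Years ≈ 72 / 1.8
Years ≈ 40.0

40.0 years


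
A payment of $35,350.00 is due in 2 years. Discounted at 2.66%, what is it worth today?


Formula: PV = FV / (1 + r)^n
Substituting: PV = $35,350.00 / (1 + 0.0266)^2
Discount factor: (1.0266)^2 = 1.053908
PV = $35,350.00 / 1.053908 = $33,541.84

$33,541.84


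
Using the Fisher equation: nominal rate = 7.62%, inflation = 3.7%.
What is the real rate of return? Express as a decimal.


Formula: (1 + r_real) = (1 + r_nom) / (1 + inflation)
Substituting: (1 + r_real) = 1.0762 / 1.037
(1 + r_real) = 1.037801
r_real = 1.037801 - 1 = 0.037801

0.037801


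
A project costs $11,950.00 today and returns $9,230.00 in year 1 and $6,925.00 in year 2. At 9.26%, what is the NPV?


Formula: NPV = C0 + C1/(1+r) + C2/(1+r)^2
Discount C1: $9,230.00 / (1 + 0.0926) = $8,447.74
Discount C2: $6,925.00 / (1 + 0.0926)^2 = $5,800.93
NPV = -$11,950.00 + $8,447.74 + $5,800.93 = $2,298.67

$2,298.67


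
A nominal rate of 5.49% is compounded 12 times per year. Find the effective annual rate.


Formula: EAR = (1 + r/m)^m - 1
Period rate: r/m = 0.0549 / 12 = 0.004575
Compounding: (1 + 0.004575)^12 = 1.056303
EAR = 1.056303 - 1 = 0.056303

0.056303


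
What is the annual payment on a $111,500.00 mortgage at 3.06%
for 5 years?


Formula: PMT = PV * r / (1 - (1+r)^(-n))
Denominator: 1 - (1 + 0.0306)^(-5) = 0.139899
Numerator: $111,500.00 * 0.0306 = 3411.9
PMT = 3411.9 / 0.139899 = $24,388.26

$24,388.26


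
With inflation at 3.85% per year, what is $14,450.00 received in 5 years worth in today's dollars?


Formula: Real value = nominal / (1 + inflation)^years
Price level: (1 + 0.0385)^5 = 1.207904
Real value = $14,450.00 / 1.207904 = $11,962.87

$11,962.87


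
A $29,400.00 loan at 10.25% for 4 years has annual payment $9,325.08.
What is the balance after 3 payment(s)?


Formula: Balance = PV*(1+r)^k - PMT*((1+r)^k - 1)/r
Growth: (1 + 0.1025)^3 = 1.340096
Accumulated factor: ((1+r)^k - 1)/r = 3.318006
Balance = $29,400.00 * 1.340096 - $9,325.08 * 3.318006
Balance = $8,458.14

$8,458.14


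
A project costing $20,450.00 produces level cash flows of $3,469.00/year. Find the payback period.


Formula: Payback = investment / annual cash flow
Substituting: Payback = $20,450.00 / $3,469.00
Payback = 5.8951 years

5.8951 years


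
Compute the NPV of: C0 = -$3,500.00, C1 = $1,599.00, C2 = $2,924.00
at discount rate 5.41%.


Formula: NPV = C0 + C1/(1+r) + C2/(1+r)^2
Discount C1: $1,599.00 / (1 + 0.0541) = $1,516.93
Discount C2: $2,924.00 / (1 + 0.0541)^2 = $2,631.56
NPV = -$3,500.00 + $1,516.93 + $2,631.56 = $648.50

$648.50


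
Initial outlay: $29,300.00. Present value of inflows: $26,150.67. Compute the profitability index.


Formula: PI = PV(cash flows) / initial investment
Substituting: PI = $26,150.67 / $29,300.00
PI = 0.8925

0.8925


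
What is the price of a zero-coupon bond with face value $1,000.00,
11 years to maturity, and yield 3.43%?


Formula: Price = FV / (1 + r)^n
Substituting: Price = $1,000.00 / (1 + 0.0343)^11
Discount factor: (1.0343)^11 = 1.449145
Price = $1,000.00 / 1.449145 = $690.06

$690.06


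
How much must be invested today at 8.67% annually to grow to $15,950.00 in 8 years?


Formula: PV = FV / (1 + r)^n
Substituting: PV = $15,950.00 / (1 + 0.0867)^8
Discount factor: (1.0867)^8 = 1.944811
PV = $15,950.00 / 1.944811 = $8,201.31

$8,201.31


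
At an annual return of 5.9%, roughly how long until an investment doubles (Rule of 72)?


Formula: Years ≈ 72 / r
Substituting: Years ≈ 72 / 5.9
Years ≈ 12.2

12.2 years


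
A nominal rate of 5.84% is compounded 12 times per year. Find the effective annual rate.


Formula: EAR = (1 + r/m)^m - 1
Period rate: r/m = 0.0584 / 12 = 0.004867
Compounding: (1 + 0.004867)^12 = 1.059989
EAR = 1.059989 - 1 = 0.059989

0.059989


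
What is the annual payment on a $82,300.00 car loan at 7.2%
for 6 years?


Formula: PMT = PV * r / (1 - (1+r)^(-n))
Denominator: 1 - (1 + 0.072)^(-6) = 0.341082
Numerator: $82,300.00 * 0.072 = 5925.6
PMT = 5925.6 / 0.341082 = $17,372.94

$17,372.94


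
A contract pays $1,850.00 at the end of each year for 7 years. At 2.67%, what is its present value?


Formula: PV = PMT * (1 - (1+r)^(-n)) / r
Discount factor: (1 + 0.0267)^(-7) = 0.831563
Bracket: 1 - 0.831563 = 0.168437
PV = $1,850.00 * 0.168437 / 0.0267 = $11,670.74

$11,670.74


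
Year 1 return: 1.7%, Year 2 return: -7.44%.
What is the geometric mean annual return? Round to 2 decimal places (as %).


Formula: Geometric mean = ((1+r1)*(1+r2))^(1/2) - 1
Product: (1 + 0.017) * (1 + -0.0744) = 1.017 * 0.9256 = 0.941335
Square root: 0.941335^0.5 = 0.970224
Geometric mean = 0.970224 - 1 = -0.029776
As percentage: -2.98%

-2.98%


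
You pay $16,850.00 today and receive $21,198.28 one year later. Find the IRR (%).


Formula: IRR = C1/C0 - 1
Substituting: IRR = $21,198.28 / $16,850.00 - 1
Ratio: 1.258058 - 1 = 0.258058
IRR = 25.8058%

25.8058%


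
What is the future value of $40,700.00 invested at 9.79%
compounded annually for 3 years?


Formula: FV = P * (1 + r)^n
Substituting: FV = $40,700.00 * (1 + 0.0979)^3
Growth factor: (1.0979)^3 = 1.323392
FV = $40,700.00 * 1.323392 = $53,862.04

$53,862.04


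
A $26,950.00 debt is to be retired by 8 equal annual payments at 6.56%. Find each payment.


Formula: PMT = PV * r / (1 - (1+r)^(-n))
Denominator: 1 - (1 + 0.0656)^(-8) = 0.398485
Numerator: $26,950.00 * 0.0656 = 1767.92
PMT = 1767.92 / 0.398485 = $4,436.60

$4,436.60


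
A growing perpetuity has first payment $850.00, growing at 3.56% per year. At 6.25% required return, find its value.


Formula: PV = C / (r - g)
Spread: r - g = 0.0625 - 0.0356 = 0.0269
Substituting: PV = $850.00 / 0.0269
PV = $31,598.51

$31,598.51


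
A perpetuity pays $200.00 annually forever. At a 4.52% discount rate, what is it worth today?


Formula: PV = C / r
Substituting: PV = $200.00 / 0.0452
PV = $4,424.78

$4,424.78


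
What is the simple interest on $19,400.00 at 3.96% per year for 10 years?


Formula: I = P * r * t
Substituting: I = $19,400.00 * 0.0396 * 10
Step: I = $19,400.00 * 0.396
I = $7,682.40

$7,682.40


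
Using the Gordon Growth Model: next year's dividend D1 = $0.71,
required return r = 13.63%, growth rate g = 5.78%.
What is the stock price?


Formula: P = D1 / (r - g)
Spread: r - g = 0.1363 - 0.0578 = 0.0785
Substituting: P = $0.71 / 0.0785
P = $9.04

$9.04


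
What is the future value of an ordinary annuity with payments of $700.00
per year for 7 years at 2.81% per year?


Formula: FV = PMT * ((1+r)^n - 1) / r
Growth factor: (1 + 0.0281)^7 = 1.214081
Numerator: 1.214081 - 1 = 0.214081
FV = $700.00 * 0.214081 / 0.0281 = $5,332.97

$5,332.97


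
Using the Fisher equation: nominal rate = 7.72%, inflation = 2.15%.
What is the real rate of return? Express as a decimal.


Formula: (1 + r_real) = (1 + r_nom) / (1 + inflation)
Substituting: (1 + r_real) = 1.0772 / 1.0215
(1 + r_real) = 1.054528
r_real = 1.054528 - 1 = 0.054528

0.054528


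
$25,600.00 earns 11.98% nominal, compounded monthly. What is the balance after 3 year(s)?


Formula: FV = P * (1 + r/m)^(m*t)
Period rate: r/m = 0.1198 / 12 = 0.009983
Total periods: m*t = 12 * 3 = 36
Growth factor: (1 + 0.009983)^36 = 1.429919
FV = $25,600.00 * 1.429919 = $36,605.93

$36,605.93


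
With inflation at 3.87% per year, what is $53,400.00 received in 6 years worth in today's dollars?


Formula: Real value = nominal / (1 + inflation)^years
Price level: (1 + 0.0387)^6 = 1.255859
Real value = $53,400.00 / 1.255859 = $42,520.71

$42,520.71


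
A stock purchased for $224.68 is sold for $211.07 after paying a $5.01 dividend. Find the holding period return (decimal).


Formula: HPR = (P1 - P0 + D) / P0
Gain: $211.07 - $224.68 + $5.01 = -$8.60
HPR = -$8.60 / $224.68 = -0.0383

-0.0383


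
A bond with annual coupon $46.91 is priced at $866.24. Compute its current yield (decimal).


Formula: Current yield = annual coupon / price
Substituting: CY = $46.91 / $866.24
CY = 0.054154

0.054154


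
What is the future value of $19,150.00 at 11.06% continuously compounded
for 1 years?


Formula: FV = P * e^(r*t)
Exponent: r*t = 0.1106 * 1 = 0.1106
e^(0.1106) = 1.116948
FV = $19,150.00 * 1.116948 = $21,389.55

$21,389.55


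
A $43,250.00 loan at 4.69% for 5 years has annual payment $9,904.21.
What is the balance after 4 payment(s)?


Formula: Balance = PV*(1+r)^k - PMT*((1+r)^k - 1)/r
Growth: (1 + 0.0469)^4 = 1.201215
Accumulated factor: ((1+r)^k - 1)/r = 4.290302
Balance = $43,250.00 * 1.201215 - $9,904.21 * 4.290302
Balance = $9,460.51

$9,460.51


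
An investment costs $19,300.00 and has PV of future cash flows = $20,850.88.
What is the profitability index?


Formula: PI = PV(cash flows) / initial investment
Substituting: PI = $20,850.88 / $19,300.00
PI = 1.0804

1.0804


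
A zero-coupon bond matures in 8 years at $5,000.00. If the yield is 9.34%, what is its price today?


Formula: Price = FV / (1 + r)^n
Substituting: Price = $5,000.00 / (1 + 0.0934)^8
Discount factor: (1.0934)^8 = 2.042832
Price = $5,000.00 / 2.042832 = $2,447.58

$2,447.58


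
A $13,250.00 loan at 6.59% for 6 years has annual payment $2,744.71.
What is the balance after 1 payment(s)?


Formula: Balance = PV*(1+r)^k - PMT*((1+r)^k - 1)/r
Growth: (1 + 0.0659)^1 = 1.0659
Accumulated factor: ((1+r)^k - 1)/r = 1.0
Balance = $13,250.00 * 1.0659 - $2,744.71 * 1.0
Balance = $11,378.47

$11,378.47


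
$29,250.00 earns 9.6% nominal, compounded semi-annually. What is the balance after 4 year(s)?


Formula: FV = P * (1 + r/m)^(m*t)
Period rate: r/m = 0.096 / 2 = 0.048
Total periods: m*t = 2 * 4 = 8
Growth factor: (1 + 0.048)^8 = 1.455091
FV = $29,250.00 * 1.455091 = $42,561.42

$42,561.42


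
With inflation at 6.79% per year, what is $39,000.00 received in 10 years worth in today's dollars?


Formula: Real value = nominal / (1 + inflation)^years
Price level: (1 + 0.0679)^10 = 1.928883
Real value = $39,000.00 / 1.928883 = $20,218.96

$20,218.96


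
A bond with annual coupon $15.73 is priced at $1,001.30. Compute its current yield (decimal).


Formula: Current yield = annual coupon / price
Substituting: CY = $15.73 / $1,001.30
CY = 0.01571

0.01571


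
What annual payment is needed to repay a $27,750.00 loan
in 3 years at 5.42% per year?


Formula: PMT = PV * r / (1 - (1+r)^(-n))
Denominator: 1 - (1 + 0.0542)^(-3) = 0.146446
Numerator: $27,750.00 * 0.0542 = 1504.05
PMT = 1504.05 / 0.146446 = $10,270.33

$10,270.33


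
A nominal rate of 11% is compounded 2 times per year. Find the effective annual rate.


Formula: EAR = (1 + r/m)^m - 1
Period rate: r/m = 0.11 / 2 = 0.055
Compounding: (1 + 0.055)^2 = 1.113025
EAR = 1.113025 - 1 = 0.113025

0.113025


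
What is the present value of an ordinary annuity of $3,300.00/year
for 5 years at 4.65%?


Formula: PV = PMT * (1 - (1+r)^(-n)) / r
Discount factor: (1 + 0.0465)^(-5) = 0.796717
Bracket: 1 - 0.796717 = 0.203283
PV = $3,300.00 * 0.203283 / 0.0465 = $14,426.57

$14,426.57


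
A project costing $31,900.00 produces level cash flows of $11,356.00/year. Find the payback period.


Formula: Payback = investment / annual cash flow
Substituting: Payback = $31,900.00 / $11,356.00
Payback = 2.8091 years

2.8091 years


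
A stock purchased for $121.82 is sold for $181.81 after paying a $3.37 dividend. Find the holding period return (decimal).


Formula: HPR = (P1 - P0 + D) / P0
Gain: $181.81 - $121.82 + $3.37 = $63.36
HPR = $63.36 / $121.82 = 0.5201

0.5201


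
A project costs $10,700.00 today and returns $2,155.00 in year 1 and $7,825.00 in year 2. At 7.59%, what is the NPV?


Formula: NPV = C0 + C1/(1+r) + C2/(1+r)^2
Discount C1: $2,155.00 / (1 + 0.0759) = $2,002.97
Discount C2: $7,825.00 / (1 + 0.0759)^2 = $6,759.90
NPV = -$10,700.00 + $2,002.97 + $6,759.90 = -$1,937.12

-$1,937.12


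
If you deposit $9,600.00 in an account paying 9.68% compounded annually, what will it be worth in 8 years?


Formula: FV = P * (1 + r)^n
Substituting: FV = $9,600.00 * (1 + 0.0968)^8
Growth factor: (1.0968)^8 = 2.094207
FV = $9,600.00 * 2.094207 = $20,104.38

$20,104.38


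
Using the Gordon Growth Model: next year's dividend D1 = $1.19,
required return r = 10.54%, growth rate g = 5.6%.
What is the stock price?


Formula: P = D1 / (r - g)
Spread: r - g = 0.1054 - 0.056 = 0.0494
Substituting: P = $1.19 / 0.0494
P = $24.09

$24.09


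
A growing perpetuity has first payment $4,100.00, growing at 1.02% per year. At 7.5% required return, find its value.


Formula: PV = C / (r - g)
Spread: r - g = 0.075 - 0.0102 = 0.0648
Substituting: PV = $4,100.00 / 0.0648
PV = $63,271.60

$63,271.60


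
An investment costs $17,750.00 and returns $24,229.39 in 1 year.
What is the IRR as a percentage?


Formula: IRR = C1/C0 - 1
Substituting: IRR = $24,229.39 / $17,750.00 - 1
Ratio: 1.365036 - 1 = 0.365036
IRR = 36.5036%

36.5036%


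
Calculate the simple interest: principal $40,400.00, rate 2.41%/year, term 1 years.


Formula: I = P * r * t
Substituting: I = $40,400.00 * 0.0241 * 1
Step: I = $40,400.00 * 0.0241
I = $973.64

$973.64


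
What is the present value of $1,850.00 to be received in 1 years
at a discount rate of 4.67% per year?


Formula: PV = FV / (1 + r)^n
Substituting: PV = $1,850.00 / (1 + 0.0467)^1
Discount factor: (1.0467)^1 = 1.0467
PV = $1,850.00 / 1.0467 = $1,767.46

$1,767.46


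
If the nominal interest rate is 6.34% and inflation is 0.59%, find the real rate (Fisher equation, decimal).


Formula: (1 + r_real) = (1 + r_nom) / (1 + inflation)
Substituting: (1 + r_real) = 1.0634 / 1.0059
(1 + r_real) = 1.057163
r_real = 1.057163 - 1 = 0.057163

0.057163


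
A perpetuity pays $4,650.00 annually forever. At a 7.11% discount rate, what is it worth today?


Formula: PV = C / r
Substituting: PV = $4,650.00 / 0.0711
PV = $65,400.84

$65,400.84


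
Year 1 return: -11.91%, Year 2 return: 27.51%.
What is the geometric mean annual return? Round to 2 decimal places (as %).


Formula: Geometric mean = ((1+r1)*(1+r2))^(1/2) - 1
Product: (1 + -0.1191) * (1 + 0.2751) = 0.8809 * 1.2751 = 1.123236
Square root: 1.123236^0.5 = 1.059828
Geometric mean = 1.059828 - 1 = 0.059828
As percentage: 5.98%

5.98%


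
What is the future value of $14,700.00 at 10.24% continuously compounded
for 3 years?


Formula: FV = P * e^(r*t)
Exponent: r*t = 0.1024 * 3 = 0.3072
e^(0.3072) = 1.359613
FV = $14,700.00 * 1.359613 = $19,986.31

$19,986.31


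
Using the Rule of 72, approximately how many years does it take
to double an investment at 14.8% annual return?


Formula: Years ≈ 72 / r
Substituting: Years ≈ 72 / 14.8
Years ≈ 4.9

4.9 years


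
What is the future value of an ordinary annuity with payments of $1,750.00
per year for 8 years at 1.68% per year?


Formula: FV = PMT * ((1+r)^n - 1) / r
Growth factor: (1 + 0.0168)^8 = 1.142574
Numerator: 1.142574 - 1 = 0.142574
FV = $1,750.00 * 0.142574 / 0.0168 = $14,851.45

$14,851.45


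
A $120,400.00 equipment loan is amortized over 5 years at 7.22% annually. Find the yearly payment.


Formula: PMT = PV * r / (1 - (1+r)^(-n))
Denominator: 1 - (1 + 0.0722)^(-5) = 0.294299
Numerator: $120,400.00 * 0.0722 = 8692.88
PMT = 8692.88 / 0.294299 = $29,537.62

$29,537.62


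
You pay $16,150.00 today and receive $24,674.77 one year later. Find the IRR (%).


Formula: IRR = C1/C0 - 1
Substituting: IRR = $24,674.77 / $16,150.00 - 1
Ratio: 1.52785 - 1 = 0.52785
IRR = 52.785%

52.785%


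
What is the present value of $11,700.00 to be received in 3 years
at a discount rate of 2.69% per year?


Formula: PV = FV / (1 + r)^n
Substituting: PV = $11,700.00 / (1 + 0.0269)^3
Discount factor: (1.0269)^3 = 1.08289
PV = $11,700.00 / 1.08289 = $10,804.42

$10,804.42


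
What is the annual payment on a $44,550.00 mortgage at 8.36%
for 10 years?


Formula: PMT = PV * r / (1 - (1+r)^(-n))
Denominator: 1 - (1 + 0.0836)^(-10) = 0.551967
Numerator: $44,550.00 * 0.0836 = 3724.38
PMT = 3724.38 / 0.551967 = $6,747.47

$6,747.47


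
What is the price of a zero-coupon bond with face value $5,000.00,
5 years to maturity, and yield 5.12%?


Formula: Price = FV / (1 + r)^n
Substituting: Price = $5,000.00 / (1 + 0.0512)^5
Discount factor: (1.0512)^5 = 1.283591
Price = $5,000.00 / 1.283591 = $3,895.32

$3,895.32


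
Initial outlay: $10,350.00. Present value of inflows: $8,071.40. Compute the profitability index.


Formula: PI = PV(cash flows) / initial investment
Substituting: PI = $8,071.40 / $10,350.00
PI = 0.7798

0.7798


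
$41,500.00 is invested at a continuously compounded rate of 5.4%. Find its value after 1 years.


Formula: FV = P * e^(r*t)
Exponent: r*t = 0.054 * 1 = 0.054
e^(0.054) = 1.055485
FV = $41,500.00 * 1.055485 = $43,802.61

$43,802.61


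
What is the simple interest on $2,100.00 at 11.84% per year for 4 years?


Formula: I = P * r * t
Substituting: I = $2,100.00 * 0.1184 * 4
Step: I = $2,100.00 * 0.4736
I = $994.56

$994.56


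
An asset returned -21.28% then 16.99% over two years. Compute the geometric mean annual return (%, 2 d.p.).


Formula: Geometric mean = ((1+r1)*(1+r2))^(1/2) - 1
Product: (1 + -0.2128) * (1 + 0.1699) = 0.7872 * 1.1699 = 0.920945
Square root: 0.920945^0.5 = 0.959659
Geometric mean = 0.959659 - 1 = -0.040341
As percentage: -4.03%

-4.03%


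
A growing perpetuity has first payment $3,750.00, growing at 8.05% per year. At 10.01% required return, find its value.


Formula: PV = C / (r - g)
Spread: r - g = 0.1001 - 0.0805 = 0.0196
Substituting: PV = $3,750.00 / 0.0196
PV = $191,326.53

$191,326.53


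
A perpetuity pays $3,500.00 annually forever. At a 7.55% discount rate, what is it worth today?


Formula: PV = C / r
Substituting: PV = $3,500.00 / 0.0755
PV = $46,357.62

$46,357.62


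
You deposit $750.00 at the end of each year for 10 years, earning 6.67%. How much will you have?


Formula: FV = PMT * ((1+r)^n - 1) / r
Growth factor: (1 + 0.0667)^10 = 1.907317
Numerator: 1.907317 - 1 = 0.907317
FV = $750.00 * 0.907317 / 0.0667 = $10,202.22

$10,202.22


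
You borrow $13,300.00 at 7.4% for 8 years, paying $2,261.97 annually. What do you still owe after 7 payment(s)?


Formula: Balance = PV*(1+r)^k - PMT*((1+r)^k - 1)/r
Growth: (1 + 0.074)^7 = 1.648276
Accumulated factor: ((1+r)^k - 1)/r = 8.760488
Balance = $13,300.00 * 1.648276 - $2,261.97 * 8.760488
Balance = $2,106.11

$2,106.11


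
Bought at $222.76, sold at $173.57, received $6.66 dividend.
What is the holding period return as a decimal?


Formula: HPR = (P1 - P0 + D) / P0
Gain: $173.57 - $222.76 + $6.66 = -$42.53
HPR = -$42.53 / $222.76 = -0.1909

-0.1909


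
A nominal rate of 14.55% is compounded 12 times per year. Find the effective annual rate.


Formula: EAR = (1 + r/m)^m - 1
Period rate: r/m = 0.1455 / 12 = 0.012125
Compounding: (1 + 0.012125)^12 = 1.155606
EAR = 1.155606 - 1 = 0.155606

0.155606


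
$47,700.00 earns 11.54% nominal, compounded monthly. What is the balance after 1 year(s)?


Formula: FV = P * (1 + r/m)^(m*t)
Period rate: r/m = 0.1154 / 12 = 0.009617
Total periods: m*t = 12 * 1 = 12
Growth factor: (1 + 0.009617)^12 = 1.121704
FV = $47,700.00 * 1.121704 = $53,505.26

$53,505.26


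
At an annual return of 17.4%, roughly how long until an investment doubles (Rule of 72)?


Formula: Years ≈ 72 / r
Substituting: Years ≈ 72 / 17.4
Years ≈ 4.1

4.1 years


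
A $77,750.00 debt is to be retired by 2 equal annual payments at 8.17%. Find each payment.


Formula: PMT = PV * r / (1 - (1+r)^(-n))
Denominator: 1 - (1 + 0.0817)^(-2) = 0.145354
Numerator: $77,750.00 * 0.0817 = 6352.175
PMT = 6352.175 / 0.145354 = $43,701.46

$43,701.46


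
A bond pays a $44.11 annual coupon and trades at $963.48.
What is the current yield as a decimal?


Formula: Current yield = annual coupon / price
Substituting: CY = $44.11 / $963.48
CY = 0.045782

0.045782


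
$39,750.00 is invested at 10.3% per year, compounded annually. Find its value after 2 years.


Formula: FV = P * (1 + r)^n
Substituting: FV = $39,750.00 * (1 + 0.103)^2
Growth factor: (1.103)^2 = 1.216609
FV = $39,750.00 * 1.216609 = $48,360.21

$48,360.21


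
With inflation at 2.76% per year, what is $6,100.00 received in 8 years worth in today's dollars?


Formula: Real value = nominal / (1 + inflation)^years
Price level: (1 + 0.0276)^8 = 1.243348
Real value = $6,100.00 / 1.243348 = $4,906.11

$4,906.11


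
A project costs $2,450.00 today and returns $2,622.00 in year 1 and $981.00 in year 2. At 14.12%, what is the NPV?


Formula: NPV = C0 + C1/(1+r) + C2/(1+r)^2
Discount C1: $2,622.00 / (1 + 0.1412) = $2,297.58
Discount C2: $981.00 / (1 + 0.1412)^2 = $753.26
NPV = -$2,450.00 + $2,297.58 + $753.26 = $600.84

$600.84


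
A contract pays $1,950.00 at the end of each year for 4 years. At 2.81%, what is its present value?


Formula: PV = PMT * (1 - (1+r)^(-n)) / r
Discount factor: (1 + 0.0281)^(-4) = 0.895073
Bracket: 1 - 0.895073 = 0.104927
PV = $1,950.00 * 0.104927 / 0.0281 = $7,281.40

$7,281.40


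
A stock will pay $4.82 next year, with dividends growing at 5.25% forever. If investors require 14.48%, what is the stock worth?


Formula: P = D1 / (r - g)
Spread: r - g = 0.1448 - 0.0525 = 0.0923
Substituting: P = $4.82 / 0.0923
P = $52.22

$52.22


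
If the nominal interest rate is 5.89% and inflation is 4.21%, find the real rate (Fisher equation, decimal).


Formula: (1 + r_real) = (1 + r_nom) / (1 + inflation)
Substituting: (1 + r_real) = 1.0589 / 1.0421
(1 + r_real) = 1.016121
r_real = 1.016121 - 1 = 0.016121

0.016121


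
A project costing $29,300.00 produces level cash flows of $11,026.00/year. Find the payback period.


Formula: Payback = investment / annual cash flow
Substituting: Payback = $29,300.00 / $11,026.00
Payback = 2.6574 years

2.6574 years


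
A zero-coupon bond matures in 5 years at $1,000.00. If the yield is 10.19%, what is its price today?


Formula: Price = FV / (1 + r)^n
Substituting: Price = $1,000.00 / (1 + 0.1019)^5
Discount factor: (1.1019)^5 = 1.624467
Price = $1,000.00 / 1.624467 = $615.59

$615.59


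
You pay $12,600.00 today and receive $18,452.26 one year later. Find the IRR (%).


Formula: IRR = C1/C0 - 1
Substituting: IRR = $18,452.26 / $12,600.00 - 1
Ratio: 1.464465 - 1 = 0.464465
IRR = 46.4465%

46.4465%


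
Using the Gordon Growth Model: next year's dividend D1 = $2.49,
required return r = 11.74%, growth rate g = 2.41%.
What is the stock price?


Formula: P = D1 / (r - g)
Spread: r - g = 0.1174 - 0.0241 = 0.0933
Substituting: P = $2.49 / 0.0933
P = $26.69

$26.69


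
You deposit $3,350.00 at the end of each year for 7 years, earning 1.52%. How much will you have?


Formula: FV = PMT * ((1+r)^n - 1) / r
Growth factor: (1 + 0.0152)^7 = 1.111377
Numerator: 1.111377 - 1 = 0.111377
FV = $3,350.00 * 0.111377 / 0.0152 = $24,546.82

$24,546.82
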